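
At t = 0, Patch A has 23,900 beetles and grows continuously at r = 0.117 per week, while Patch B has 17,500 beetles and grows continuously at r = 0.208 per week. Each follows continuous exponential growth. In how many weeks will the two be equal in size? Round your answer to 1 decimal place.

23900·e^(0.117t) = 17500·e^(0.208t)
23900/17500 = e^((0.208 − 0.117)t) → ln(1.36571) = 0.091·t
t = 0.31168 / 0.091

t ≈ 3.4 weeks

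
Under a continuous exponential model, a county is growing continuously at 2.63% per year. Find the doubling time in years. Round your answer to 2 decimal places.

doubling time ≈ 26.36 years

doubling time = ln(2) / |r| = 0.69315 / 0.0263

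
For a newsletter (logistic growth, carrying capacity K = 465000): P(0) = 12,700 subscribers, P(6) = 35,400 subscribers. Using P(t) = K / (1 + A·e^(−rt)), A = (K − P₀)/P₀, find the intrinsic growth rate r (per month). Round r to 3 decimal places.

A = (465000 − 12700)/12700 = 35.61417
35400 = 465000/(1 + 35.61417·e^(−r·6)) → e^(−6r) = (13.13559 − 1)/35.61417 = 0.340752
r = −ln(0.340752)/6 = 1.0766/6

r ≈ 0.179 per month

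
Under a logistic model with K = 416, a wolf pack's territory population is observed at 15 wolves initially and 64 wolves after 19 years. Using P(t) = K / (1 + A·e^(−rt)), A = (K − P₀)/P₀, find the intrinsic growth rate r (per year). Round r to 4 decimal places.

r ≈ 0.0832 per year

A = (416 − 15)/15 = 26.73333
64 = 416/(1 + 26.73333·e^(−r·19)) → e^(−19r) = (6.5 − 1)/26.73333 = 0.205736
r = −ln(0.205736)/19 = 1.58116/19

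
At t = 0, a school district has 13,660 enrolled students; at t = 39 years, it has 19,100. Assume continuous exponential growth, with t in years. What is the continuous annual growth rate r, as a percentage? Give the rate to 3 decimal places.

r ≈ 0.860% per year

19100 = 13660 · e^(r·39)
e^(39r) = 19100/13660 = 1.39824
r = ln(1.39824) / 39 = 0.33522 / 39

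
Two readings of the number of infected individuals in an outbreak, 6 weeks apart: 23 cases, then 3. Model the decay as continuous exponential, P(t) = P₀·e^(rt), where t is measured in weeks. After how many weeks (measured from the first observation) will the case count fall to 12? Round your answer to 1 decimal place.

t ≈ 1.9 weeks

r = ln(3/23) / 6 ≈ -0.33948 per week
t = ln(12/23) / r = -0.65059 / -0.33948 ≈ 1.916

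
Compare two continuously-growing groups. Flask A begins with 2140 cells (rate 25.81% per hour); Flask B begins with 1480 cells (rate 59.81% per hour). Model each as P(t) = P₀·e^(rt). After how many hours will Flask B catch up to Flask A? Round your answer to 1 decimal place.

t ≈ 1.1 hours

2140·e^(0.2581t) = 1480·e^(0.5981t)
2140/1480 = e^((0.5981 − 0.2581)t) → ln(1.44595) = 0.34·t
t = 0.36876 / 0.34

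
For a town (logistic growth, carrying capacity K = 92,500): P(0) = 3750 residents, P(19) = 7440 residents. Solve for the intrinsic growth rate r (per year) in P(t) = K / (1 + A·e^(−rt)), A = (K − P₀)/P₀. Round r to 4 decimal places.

A = (92500 − 3750)/3750 = 23.66667
7440 = 92500/(1 + 23.66667·e^(−r·19)) → e^(−19r) = (12.4328 − 1)/23.66667 = 0.483076
r = −ln(0.483076)/19 = 0.72758/19

r ≈ 0.0383 per year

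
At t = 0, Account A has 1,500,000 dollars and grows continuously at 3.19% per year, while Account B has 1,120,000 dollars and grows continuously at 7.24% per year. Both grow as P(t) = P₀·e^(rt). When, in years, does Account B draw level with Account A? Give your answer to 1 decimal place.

1500000·e^(0.0319t) = 1120000·e^(0.0724t)
1500000/1120000 = e^((0.0724 − 0.0319)t) → ln(1.33929) = 0.0405·t
t = 0.29214 / 0.0405

t ≈ 7.2 years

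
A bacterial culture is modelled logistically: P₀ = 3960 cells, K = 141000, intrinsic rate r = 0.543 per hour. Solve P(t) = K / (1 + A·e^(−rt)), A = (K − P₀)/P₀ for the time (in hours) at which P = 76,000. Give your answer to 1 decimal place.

t ≈ 6.8 hours

A = (141000 − 3960)/3960 = 34.60606
76000 = 141000/(1 + 34.60606·e^(−0.543t)) → 1 + 34.60606·e^(−0.543t) = 1.85526
e^(−0.543t) = 0.024714 → t = ln(40.46247)/0.543 = 3.70037/0.543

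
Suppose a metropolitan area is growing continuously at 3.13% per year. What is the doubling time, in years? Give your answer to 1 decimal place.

doubling time ≈ 22.1 years

doubling time = ln(2) / |r| = 0.69315 / 0.0313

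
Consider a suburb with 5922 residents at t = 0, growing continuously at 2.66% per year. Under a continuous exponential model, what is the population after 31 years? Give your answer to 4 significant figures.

≈ 13,510 residents

P(31) = 5922 · e^(0.0266·31) = 5922 · e^(0.8246)
= 5922 · 2.28097 ≈ 13507.89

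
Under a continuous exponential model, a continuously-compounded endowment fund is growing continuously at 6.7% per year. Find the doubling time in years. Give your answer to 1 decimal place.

doubling time ≈ 10.3 years

doubling time = ln(2) / |r| = 0.69315 / 0.067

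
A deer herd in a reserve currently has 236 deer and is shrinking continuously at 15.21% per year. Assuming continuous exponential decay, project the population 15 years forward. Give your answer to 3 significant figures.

≈ 24.1 deer

P(15) = 236 · e^(-0.1521·15) = 236 · e^(-2.2815)
= 236 · 0.10213 ≈ 24.1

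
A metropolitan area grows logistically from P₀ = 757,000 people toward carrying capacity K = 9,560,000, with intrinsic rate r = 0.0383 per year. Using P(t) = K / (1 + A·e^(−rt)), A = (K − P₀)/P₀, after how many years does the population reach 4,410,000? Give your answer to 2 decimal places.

t ≈ 60.01 years

A = (9560000 − 757000)/757000 = 11.6288
4410000 = 9560000/(1 + 11.6288·e^(−0.0383t)) → 1 + 11.6288·e^(−0.0383t) = 2.1678
e^(−0.0383t) = 0.100423 → t = ln(9.95786)/0.0383 = 2.29836/0.0383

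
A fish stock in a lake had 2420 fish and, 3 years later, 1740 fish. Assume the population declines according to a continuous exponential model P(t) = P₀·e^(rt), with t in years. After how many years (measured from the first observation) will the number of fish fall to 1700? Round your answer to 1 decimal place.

t ≈ 3.2 years

r = ln(1740/2420) / 3 ≈ -0.109961 per year
t = ln(1700/2420) / r = -0.35314 / -0.109961 ≈ 3.212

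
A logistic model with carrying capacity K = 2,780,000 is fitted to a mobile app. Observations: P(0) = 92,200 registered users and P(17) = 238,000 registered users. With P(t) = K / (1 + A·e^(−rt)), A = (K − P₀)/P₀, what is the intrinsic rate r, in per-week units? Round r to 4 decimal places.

A = (2780000 − 92200)/92200 = 29.15184
238000 = 2780000/(1 + 29.15184·e^(−r·17)) → e^(−17r) = (11.68067 − 1)/29.15184 = 0.366381
r = −ln(0.366381)/17 = 1.00408/17

r ≈ 0.0591 per week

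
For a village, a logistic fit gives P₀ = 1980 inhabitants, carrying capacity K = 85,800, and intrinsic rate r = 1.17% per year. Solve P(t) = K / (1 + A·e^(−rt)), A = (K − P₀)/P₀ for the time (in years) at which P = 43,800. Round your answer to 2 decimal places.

A = (85800 − 1980)/1980 = 42.33333
43800 = 85800/(1 + 42.33333·e^(−0.0117t)) → 1 + 42.33333·e^(−0.0117t) = 1.9589
e^(−0.0117t) = 0.022651 → t = ln(44.14762)/0.0117 = 3.78754/0.0117

t ≈ 323.72 years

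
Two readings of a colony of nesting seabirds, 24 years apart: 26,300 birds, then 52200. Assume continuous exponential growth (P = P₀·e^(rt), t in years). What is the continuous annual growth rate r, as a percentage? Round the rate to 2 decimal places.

52200 = 26300 · e^(r·24)
e^(24r) = 52200/26300 = 1.98479
r = ln(1.98479) / 24 = 0.68551 / 24

r ≈ 2.86% per year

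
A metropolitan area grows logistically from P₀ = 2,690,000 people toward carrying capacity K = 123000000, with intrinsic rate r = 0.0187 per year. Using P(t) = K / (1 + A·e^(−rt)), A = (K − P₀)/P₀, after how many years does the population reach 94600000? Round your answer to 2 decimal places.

t ≈ 267.58 years

A = (123000000 − 2690000)/2690000 = 44.72491
94600000 = 123000000/(1 + 44.72491·e^(−0.0187t)) → 1 + 44.72491·e^(−0.0187t) = 1.30021
e^(−0.0187t) = 0.006712 → t = ln(148.97804)/0.0187 = 5.0038/0.0187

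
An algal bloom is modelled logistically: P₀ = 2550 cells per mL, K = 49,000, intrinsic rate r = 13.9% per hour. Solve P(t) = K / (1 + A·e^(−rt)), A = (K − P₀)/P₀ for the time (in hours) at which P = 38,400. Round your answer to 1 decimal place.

t ≈ 30.1 hours

A = (49000 − 2550)/2550 = 18.21569
38400 = 49000/(1 + 18.21569·e^(−0.139t)) → 1 + 18.21569·e^(−0.139t) = 1.27604
e^(−0.139t) = 0.015154 → t = ln(65.9889)/0.139 = 4.18949/0.139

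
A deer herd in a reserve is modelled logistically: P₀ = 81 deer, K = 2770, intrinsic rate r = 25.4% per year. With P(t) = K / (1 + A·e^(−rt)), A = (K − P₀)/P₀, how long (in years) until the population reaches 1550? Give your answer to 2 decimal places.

A = (2770 − 81)/81 = 33.19753
1550 = 2770/(1 + 33.19753·e^(−0.254t)) → 1 + 33.19753·e^(−0.254t) = 1.7871
e^(−0.254t) = 0.023709 → t = ln(42.17719)/0.254 = 3.74188/0.254

t ≈ 14.73 years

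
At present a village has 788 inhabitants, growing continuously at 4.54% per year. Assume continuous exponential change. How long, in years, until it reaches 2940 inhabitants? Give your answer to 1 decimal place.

t ≈ 29.0 years

2940 = 788 · e^(0.0454·t)
t = ln(2940/788) / 0.0454 = ln(3.73096) / 0.0454 = 1.31667 / 0.0454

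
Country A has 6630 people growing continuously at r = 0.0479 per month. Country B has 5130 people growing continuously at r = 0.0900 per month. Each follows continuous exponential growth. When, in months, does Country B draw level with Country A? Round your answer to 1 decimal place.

t ≈ 6.1 months

6630·e^(0.0479t) = 5130·e^(0.09t)
6630/5130 = e^((0.09 − 0.0479)t) → ln(1.2924) = 0.0421·t
t = 0.2565 / 0.0421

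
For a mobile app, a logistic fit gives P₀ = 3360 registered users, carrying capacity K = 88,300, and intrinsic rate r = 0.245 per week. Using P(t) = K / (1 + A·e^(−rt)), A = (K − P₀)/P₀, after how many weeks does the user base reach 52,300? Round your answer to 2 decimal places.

t ≈ 14.71 weeks

A = (88300 − 3360)/3360 = 25.27976
52300 = 88300/(1 + 25.27976·e^(−0.245t)) → 1 + 25.27976·e^(−0.245t) = 1.68834
e^(−0.245t) = 0.027229 → t = ln(36.72588)/0.245 = 3.60348/0.245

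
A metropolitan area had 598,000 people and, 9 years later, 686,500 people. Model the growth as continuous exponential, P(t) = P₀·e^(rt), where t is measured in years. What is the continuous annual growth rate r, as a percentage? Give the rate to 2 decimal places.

r ≈ 1.53% per year

686500 = 598000 · e^(r·9)
e^(9r) = 686500/598000 = 1.14799
r = ln(1.14799) / 9 = 0.13802 / 9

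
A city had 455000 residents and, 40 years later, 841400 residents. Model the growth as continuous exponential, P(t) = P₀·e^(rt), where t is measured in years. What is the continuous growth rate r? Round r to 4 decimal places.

841400 = 455000 · e^(r·40)
e^(40r) = 841400/455000 = 1.84923
r = ln(1.84923) / 40 = 0.61477 / 40

r ≈ 0.0154 per year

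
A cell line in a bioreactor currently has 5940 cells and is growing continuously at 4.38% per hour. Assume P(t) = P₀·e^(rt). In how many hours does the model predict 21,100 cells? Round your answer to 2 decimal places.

t ≈ 28.94 hours

21100 = 5940 · e^(0.0438·t)
t = ln(21100/5940) / 0.0438 = ln(3.55219) / 0.0438 = 1.26756 / 0.0438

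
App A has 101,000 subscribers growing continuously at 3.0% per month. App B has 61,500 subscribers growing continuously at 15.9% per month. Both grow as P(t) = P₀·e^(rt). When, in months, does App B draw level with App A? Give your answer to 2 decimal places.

t ≈ 3.85 months

101000·e^(0.03t) = 61500·e^(0.159t)
101000/61500 = e^((0.159 − 0.03)t) → ln(1.64228) = 0.129·t
t = 0.49608 / 0.129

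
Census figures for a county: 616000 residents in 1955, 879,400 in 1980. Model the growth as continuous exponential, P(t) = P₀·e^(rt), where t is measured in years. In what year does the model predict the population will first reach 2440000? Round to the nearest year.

r = ln(879400/616000) / 25 = 0.35599/25 ≈ 0.01424 per year
t = ln(2440000/616000) / r = 1.37651/0.01424 ≈ 96.67 years after 1955

year 2052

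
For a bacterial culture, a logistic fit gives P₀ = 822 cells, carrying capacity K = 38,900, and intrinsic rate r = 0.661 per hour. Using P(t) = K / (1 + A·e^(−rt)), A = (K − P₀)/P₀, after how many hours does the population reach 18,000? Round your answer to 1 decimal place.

A = (38900 − 822)/822 = 46.3236
18000 = 38900/(1 + 46.3236·e^(−0.661t)) → 1 + 46.3236·e^(−0.661t) = 2.16111
e^(−0.661t) = 0.025065 → t = ln(39.89592)/0.661 = 3.68627/0.661

t ≈ 5.6 hours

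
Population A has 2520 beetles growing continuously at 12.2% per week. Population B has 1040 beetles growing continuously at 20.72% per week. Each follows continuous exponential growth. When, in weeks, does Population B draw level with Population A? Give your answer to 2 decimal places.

t ≈ 10.39 weeks

2520·e^(0.122t) = 1040·e^(0.2072t)
2520/1040 = e^((0.2072 − 0.122)t) → ln(2.42308) = 0.0852·t
t = 0.88504 / 0.0852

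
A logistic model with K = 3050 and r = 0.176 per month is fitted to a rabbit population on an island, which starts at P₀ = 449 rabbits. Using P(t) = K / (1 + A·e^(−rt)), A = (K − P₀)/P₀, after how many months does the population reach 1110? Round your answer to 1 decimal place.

A = (3050 − 449)/449 = 5.79287
1110 = 3050/(1 + 5.79287·e^(−0.176t)) → 1 + 5.79287·e^(−0.176t) = 2.74775
e^(−0.176t) = 0.301707 → t = ln(3.31448)/0.176 = 1.1983/0.176

t ≈ 6.8 months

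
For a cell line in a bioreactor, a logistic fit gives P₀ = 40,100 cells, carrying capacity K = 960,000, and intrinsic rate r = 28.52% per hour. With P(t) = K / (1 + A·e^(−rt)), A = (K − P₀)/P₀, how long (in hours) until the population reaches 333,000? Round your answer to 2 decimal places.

A = (960000 − 40100)/40100 = 22.94015
333000 = 960000/(1 + 22.94015·e^(−0.2852t)) → 1 + 22.94015·e^(−0.2852t) = 2.88288
e^(−0.2852t) = 0.082078 → t = ln(12.18352)/0.2852 = 2.50008/0.2852

t ≈ 8.77 hours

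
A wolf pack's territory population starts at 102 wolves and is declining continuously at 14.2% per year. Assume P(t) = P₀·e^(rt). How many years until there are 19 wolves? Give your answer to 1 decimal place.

t ≈ 11.8 years

19 = 102 · e^(-0.142·t)
t = ln(19/102) / -0.142 = ln(0.18627) / -0.142 = -1.68053 / -0.142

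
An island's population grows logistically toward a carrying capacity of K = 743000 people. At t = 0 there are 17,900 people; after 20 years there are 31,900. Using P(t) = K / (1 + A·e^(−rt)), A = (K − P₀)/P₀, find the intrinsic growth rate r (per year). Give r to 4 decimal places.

r ≈ 0.0299 per year

A = (743000 − 17900)/17900 = 40.50838
31900 = 743000/(1 + 40.50838·e^(−r·20)) → e^(−20r) = (23.29154 − 1)/40.50838 = 0.550294
r = −ln(0.550294)/20 = 0.5973/20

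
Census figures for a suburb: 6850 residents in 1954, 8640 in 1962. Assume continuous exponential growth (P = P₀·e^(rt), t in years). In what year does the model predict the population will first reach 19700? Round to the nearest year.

year 1990

r = ln(8640/6850) / 8 = 0.23215/8 ≈ 0.029019 per year
t = ln(19700/6850) / r = 1.05637/0.029019 ≈ 36.4 years after 1954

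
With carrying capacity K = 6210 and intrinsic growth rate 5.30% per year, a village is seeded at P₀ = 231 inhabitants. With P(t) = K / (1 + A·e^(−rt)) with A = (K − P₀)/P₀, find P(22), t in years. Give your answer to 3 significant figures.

A = (6210 − 231)/231 = 25.88312
P(22) = 6210 / (1 + 25.88312·e^(−0.053·22)) = 6210 / (1 + 25.88312·0.311611)
= 6210 / 9.06546 ≈ 685.02

≈ 685 inhabitants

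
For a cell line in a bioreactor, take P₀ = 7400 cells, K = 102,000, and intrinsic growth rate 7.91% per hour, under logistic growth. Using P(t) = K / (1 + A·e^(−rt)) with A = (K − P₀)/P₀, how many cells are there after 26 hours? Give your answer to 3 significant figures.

≈ 38,700 cells

A = (102000 − 7400)/7400 = 12.78378
P(26) = 102000 / (1 + 12.78378·e^(−0.0791·26)) = 102000 / (1 + 12.78378·0.127888)
= 102000 / 2.63489 ≈ 38711.25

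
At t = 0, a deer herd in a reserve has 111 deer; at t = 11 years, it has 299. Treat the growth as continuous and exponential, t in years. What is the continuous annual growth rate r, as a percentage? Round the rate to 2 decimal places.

r ≈ 9.01% per year

299 = 111 · e^(r·11)
e^(11r) = 299/111 = 2.69369
r = ln(2.69369) / 11 = 0.99091 / 11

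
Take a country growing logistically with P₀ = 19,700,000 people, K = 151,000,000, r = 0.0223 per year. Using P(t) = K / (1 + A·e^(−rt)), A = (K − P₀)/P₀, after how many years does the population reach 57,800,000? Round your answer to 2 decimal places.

A = (151000000 − 19700000)/19700000 = 6.66497
57800000 = 151000000/(1 + 6.66497·e^(−0.0223t)) → 1 + 6.66497·e^(−0.0223t) = 2.61246
e^(−0.0223t) = 0.24193 → t = ln(4.13343)/0.0223 = 1.41911/0.0223

t ≈ 63.64 years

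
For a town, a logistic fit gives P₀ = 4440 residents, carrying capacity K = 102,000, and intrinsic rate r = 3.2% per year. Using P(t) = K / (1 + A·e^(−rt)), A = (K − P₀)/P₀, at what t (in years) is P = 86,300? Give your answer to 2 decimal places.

t ≈ 149.81 years

A = (102000 − 4440)/4440 = 21.97297
86300 = 102000/(1 + 21.97297·e^(−0.032t)) → 1 + 21.97297·e^(−0.032t) = 1.18192
e^(−0.032t) = 0.008279 → t = ln(120.78137)/0.032 = 4.79398/0.032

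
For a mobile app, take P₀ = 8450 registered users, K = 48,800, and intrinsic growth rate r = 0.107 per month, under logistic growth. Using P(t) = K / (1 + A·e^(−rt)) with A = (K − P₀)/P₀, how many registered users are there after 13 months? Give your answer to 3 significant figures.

A = (48800 − 8450)/8450 = 4.77515
P(13) = 48800 / (1 + 4.77515·e^(−0.107·13)) = 48800 / (1 + 4.77515·0.248826)
= 48800 / 2.18818 ≈ 22301.61

≈ 22,300 registered users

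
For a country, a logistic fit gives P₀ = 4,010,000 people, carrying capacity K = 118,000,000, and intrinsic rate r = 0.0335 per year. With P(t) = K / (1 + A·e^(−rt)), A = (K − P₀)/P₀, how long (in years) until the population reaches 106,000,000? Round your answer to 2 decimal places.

A = (118000000 − 4010000)/4010000 = 28.42643
106000000 = 118000000/(1 + 28.42643·e^(−0.0335t)) → 1 + 28.42643·e^(−0.0335t) = 1.11321
e^(−0.0335t) = 0.003982 → t = ln(251.10017)/0.0335 = 5.52585/0.0335

t ≈ 164.95 years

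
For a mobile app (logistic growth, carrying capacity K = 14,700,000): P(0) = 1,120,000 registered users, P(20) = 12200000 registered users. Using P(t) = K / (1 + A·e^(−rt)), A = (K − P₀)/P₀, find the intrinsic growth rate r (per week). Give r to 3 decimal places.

r ≈ 0.204 per week

A = (14700000 − 1120000)/1120000 = 12.125
12200000 = 14700000/(1 + 12.125·e^(−r·20)) → e^(−20r) = (1.20492 − 1)/12.125 = 0.0169
r = −ln(0.0169)/20 = 4.08041/20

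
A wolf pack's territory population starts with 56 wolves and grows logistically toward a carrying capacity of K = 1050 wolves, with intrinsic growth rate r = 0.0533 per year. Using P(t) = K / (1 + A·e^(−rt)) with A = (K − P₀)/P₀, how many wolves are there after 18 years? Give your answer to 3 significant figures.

≈ 135 wolves

A = (1050 − 56)/56 = 17.75
P(18) = 1050 / (1 + 17.75·e^(−0.0533·18)) = 1050 / (1 + 17.75·0.383123)
= 1050 / 7.80043 ≈ 134.61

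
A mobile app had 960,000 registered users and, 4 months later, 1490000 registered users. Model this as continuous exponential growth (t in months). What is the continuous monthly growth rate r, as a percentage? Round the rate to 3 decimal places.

1490000 = 960000 · e^(r·4)
e^(4r) = 1490000/960000 = 1.55208
r = ln(1.55208) / 4 = 0.4396 / 4

r ≈ 10.990% per month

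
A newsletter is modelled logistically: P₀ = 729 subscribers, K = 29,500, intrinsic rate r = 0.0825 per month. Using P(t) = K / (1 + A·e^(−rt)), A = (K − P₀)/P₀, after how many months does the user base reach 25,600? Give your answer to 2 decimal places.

t ≈ 67.36 months

A = (29500 − 729)/729 = 39.46639
25600 = 29500/(1 + 39.46639·e^(−0.0825t)) → 1 + 39.46639·e^(−0.0825t) = 1.15234
e^(−0.0825t) = 0.00386 → t = ln(259.06145)/0.0825 = 5.55707/0.0825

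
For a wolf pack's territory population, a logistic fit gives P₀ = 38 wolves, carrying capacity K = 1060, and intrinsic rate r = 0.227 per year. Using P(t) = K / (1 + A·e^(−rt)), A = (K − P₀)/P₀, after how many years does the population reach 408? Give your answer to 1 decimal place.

A = (1060 − 38)/38 = 26.89474
408 = 1060/(1 + 26.89474·e^(−0.227t)) → 1 + 26.89474·e^(−0.227t) = 2.59804
e^(−0.227t) = 0.059418 → t = ln(16.82984)/0.227 = 2.82315/0.227

t ≈ 12.4 years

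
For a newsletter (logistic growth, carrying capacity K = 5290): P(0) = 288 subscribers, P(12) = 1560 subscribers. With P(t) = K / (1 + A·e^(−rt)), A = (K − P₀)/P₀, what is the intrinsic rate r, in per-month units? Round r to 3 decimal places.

A = (5290 − 288)/288 = 17.36806
1560 = 5290/(1 + 17.36806·e^(−r·12)) → e^(−12r) = (3.39103 − 1)/17.36806 = 0.137668
r = −ln(0.137668)/12 = 1.98291/12

r ≈ 0.165 per month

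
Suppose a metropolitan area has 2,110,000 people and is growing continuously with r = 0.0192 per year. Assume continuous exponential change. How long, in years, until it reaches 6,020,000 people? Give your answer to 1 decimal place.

6020000 = 2110000 · e^(0.0192·t)
t = ln(6020000/2110000) / 0.0192 = ln(2.85308) / 0.0192 = 1.0484 / 0.0192

t ≈ 54.6 years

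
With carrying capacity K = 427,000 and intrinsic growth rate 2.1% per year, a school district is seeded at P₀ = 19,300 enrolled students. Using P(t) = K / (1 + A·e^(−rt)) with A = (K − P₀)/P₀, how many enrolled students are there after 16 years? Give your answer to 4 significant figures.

A = (427000 − 19300)/19300 = 21.12435
P(16) = 427000 / (1 + 21.12435·e^(−0.021·16)) = 427000 / (1 + 21.12435·0.714623)
= 427000 / 16.09595 ≈ 26528.41

≈ 26,530 enrolled students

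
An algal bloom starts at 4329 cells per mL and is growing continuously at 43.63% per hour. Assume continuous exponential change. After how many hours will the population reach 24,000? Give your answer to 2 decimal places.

24000 = 4329 · e^(0.4363·t)
t = ln(24000/4329) / 0.4363 = ln(5.54401) / 0.4363 = 1.71272 / 0.4363

t ≈ 3.93 hours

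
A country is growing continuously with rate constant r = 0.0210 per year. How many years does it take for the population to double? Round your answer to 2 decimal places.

doubling time = ln(2) / |r| = 0.69315 / 0.021

doubling time ≈ 33.01 years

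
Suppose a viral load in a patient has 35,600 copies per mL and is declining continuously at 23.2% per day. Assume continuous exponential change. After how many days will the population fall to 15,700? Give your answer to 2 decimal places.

15700 = 35600 · e^(-0.232·t)
t = ln(15700/35600) / -0.232 = ln(0.44101) / -0.232 = -0.81868 / -0.232

t ≈ 3.53 days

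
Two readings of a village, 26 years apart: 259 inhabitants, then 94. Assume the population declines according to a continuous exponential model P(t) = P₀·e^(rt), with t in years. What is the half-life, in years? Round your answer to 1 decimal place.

half-life ≈ 17.8 years

r = ln(94/259) / 26 = ln(0.36293) / 26 ≈ -0.038982 per year
half-life = ln 2 / |r| = 0.69315 / 0.038982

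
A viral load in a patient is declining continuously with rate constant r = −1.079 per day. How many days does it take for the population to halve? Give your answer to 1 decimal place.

half-life = ln(2) / |r| = 0.69315 / 1.079

half-life ≈ 0.6 days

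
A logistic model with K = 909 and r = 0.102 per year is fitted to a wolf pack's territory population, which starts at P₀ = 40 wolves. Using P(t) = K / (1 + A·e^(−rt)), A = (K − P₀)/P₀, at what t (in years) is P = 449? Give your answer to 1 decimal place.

t ≈ 29.9 years

A = (909 − 40)/40 = 21.725
449 = 909/(1 + 21.725·e^(−0.102t)) → 1 + 21.725·e^(−0.102t) = 2.0245
e^(−0.102t) = 0.047158 → t = ln(21.20549)/0.102 = 3.05426/0.102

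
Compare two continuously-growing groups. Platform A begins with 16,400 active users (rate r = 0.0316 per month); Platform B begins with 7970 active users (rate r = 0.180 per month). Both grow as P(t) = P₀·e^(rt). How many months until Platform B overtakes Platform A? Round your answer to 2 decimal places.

16400·e^(0.0316t) = 7970·e^(0.18t)
16400/7970 = e^((0.18 − 0.0316)t) → ln(2.05772) = 0.1484·t
t = 0.7216 / 0.1484

t ≈ 4.86 months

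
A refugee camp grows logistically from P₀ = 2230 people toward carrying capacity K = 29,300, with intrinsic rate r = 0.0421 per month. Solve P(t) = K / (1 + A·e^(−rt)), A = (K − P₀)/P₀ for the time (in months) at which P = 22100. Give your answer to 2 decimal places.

A = (29300 − 2230)/2230 = 12.13901
22100 = 29300/(1 + 12.13901·e^(−0.0421t)) → 1 + 12.13901·e^(−0.0421t) = 1.32579
e^(−0.0421t) = 0.026838 → t = ln(37.26003)/0.0421 = 3.61792/0.0421

t ≈ 85.94 months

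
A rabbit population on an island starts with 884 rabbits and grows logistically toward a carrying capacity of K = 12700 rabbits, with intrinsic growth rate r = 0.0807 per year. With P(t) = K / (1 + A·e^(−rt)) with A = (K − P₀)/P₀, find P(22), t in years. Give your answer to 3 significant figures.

A = (12700 − 884)/884 = 13.36652
P(22) = 12700 / (1 + 13.36652·e^(−0.0807·22)) = 12700 / (1 + 13.36652·0.169416)
= 12700 / 3.2645 ≈ 3890.34

≈ 3,890 rabbits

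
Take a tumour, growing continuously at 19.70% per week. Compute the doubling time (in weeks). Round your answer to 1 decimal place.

doubling time = ln(2) / |r| = 0.69315 / 0.197

doubling time ≈ 3.5 weeks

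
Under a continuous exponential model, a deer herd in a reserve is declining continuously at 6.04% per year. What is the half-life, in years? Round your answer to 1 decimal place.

half-life = ln(2) / |r| = 0.69315 / 0.0604

half-life ≈ 11.5 years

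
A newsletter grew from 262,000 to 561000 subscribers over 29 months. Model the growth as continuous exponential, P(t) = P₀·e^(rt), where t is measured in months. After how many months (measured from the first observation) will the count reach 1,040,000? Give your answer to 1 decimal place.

r = ln(561000/262000) / 29 ≈ 0.026254 per month
t = ln(1040000/262000) / r = 1.37863 / 0.026254 ≈ 52.511

t ≈ 52.5 months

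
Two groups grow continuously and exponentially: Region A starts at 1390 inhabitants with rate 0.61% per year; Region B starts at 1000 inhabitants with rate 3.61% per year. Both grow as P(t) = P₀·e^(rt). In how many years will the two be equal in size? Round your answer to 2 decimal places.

t ≈ 10.98 years

1390·e^(0.0061t) = 1000·e^(0.0361t)
1390/1000 = e^((0.0361 − 0.0061)t) → ln(1.39) = 0.03·t
t = 0.3293 / 0.03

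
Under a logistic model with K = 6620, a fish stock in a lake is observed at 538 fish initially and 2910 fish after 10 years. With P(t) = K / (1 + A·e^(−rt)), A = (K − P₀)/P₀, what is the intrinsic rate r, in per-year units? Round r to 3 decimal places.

A = (6620 − 538)/538 = 11.30483
2910 = 6620/(1 + 11.30483·e^(−r·10)) → e^(−10r) = (2.27491 − 1)/11.30483 = 0.112776
r = −ln(0.112776)/10 = 2.18235/10

r ≈ 0.218 per year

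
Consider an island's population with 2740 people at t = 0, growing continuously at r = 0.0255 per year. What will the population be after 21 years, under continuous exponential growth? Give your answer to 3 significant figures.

P(21) = 2740 · e^(0.0255·21) = 2740 · e^(0.5355)
= 2740 · 1.7083 ≈ 4680.75

≈ 4,680 people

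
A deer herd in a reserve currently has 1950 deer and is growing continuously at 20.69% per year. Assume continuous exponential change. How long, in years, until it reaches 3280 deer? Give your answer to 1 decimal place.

3280 = 1950 · e^(0.2069·t)
t = ln(3280/1950) / 0.2069 = ln(1.68205) / 0.2069 = 0.52001 / 0.2069

t ≈ 2.5 years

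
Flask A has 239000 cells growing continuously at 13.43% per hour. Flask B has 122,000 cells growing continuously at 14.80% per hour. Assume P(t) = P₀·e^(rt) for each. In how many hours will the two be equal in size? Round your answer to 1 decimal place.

239000·e^(0.1343t) = 122000·e^(0.148t)
239000/122000 = e^((0.148 − 0.1343)t) → ln(1.95902) = 0.0137·t
t = 0.67244 / 0.0137

t ≈ 49.1 hours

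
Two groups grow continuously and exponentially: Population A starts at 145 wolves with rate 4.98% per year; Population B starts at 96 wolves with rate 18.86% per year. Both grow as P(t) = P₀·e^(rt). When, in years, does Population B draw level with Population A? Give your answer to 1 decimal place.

t ≈ 3.0 years

145·e^(0.0498t) = 96·e^(0.1886t)
145/96 = e^((0.1886 − 0.0498)t) → ln(1.51042) = 0.1388·t
t = 0.41239 / 0.1388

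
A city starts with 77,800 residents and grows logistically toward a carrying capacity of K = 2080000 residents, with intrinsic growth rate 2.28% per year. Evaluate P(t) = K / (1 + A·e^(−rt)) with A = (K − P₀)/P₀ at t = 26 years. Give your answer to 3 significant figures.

A = (2080000 − 77800)/77800 = 25.73522
P(26) = 2080000 / (1 + 25.73522·e^(−0.0228·26)) = 2080000 / (1 + 25.73522·0.552777)
= 2080000 / 15.22585 ≈ 136609.82

≈ 137,000 residents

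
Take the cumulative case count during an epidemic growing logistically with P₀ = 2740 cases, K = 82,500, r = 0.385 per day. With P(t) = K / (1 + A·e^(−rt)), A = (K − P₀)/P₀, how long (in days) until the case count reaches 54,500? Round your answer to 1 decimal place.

A = (82500 − 2740)/2740 = 29.10949
54500 = 82500/(1 + 29.10949·e^(−0.385t)) → 1 + 29.10949·e^(−0.385t) = 1.51376
e^(−0.385t) = 0.017649 → t = ln(56.65954)/0.385 = 4.03706/0.385

t ≈ 10.5 days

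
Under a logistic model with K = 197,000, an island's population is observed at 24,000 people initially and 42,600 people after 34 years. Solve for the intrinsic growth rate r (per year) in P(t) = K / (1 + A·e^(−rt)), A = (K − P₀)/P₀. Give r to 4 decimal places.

r ≈ 0.0202 per year

A = (197000 − 24000)/24000 = 7.20833
42600 = 197000/(1 + 7.20833·e^(−r·34)) → e^(−34r) = (4.62441 − 1)/7.20833 = 0.502809
r = −ln(0.502809)/34 = 0.68755/34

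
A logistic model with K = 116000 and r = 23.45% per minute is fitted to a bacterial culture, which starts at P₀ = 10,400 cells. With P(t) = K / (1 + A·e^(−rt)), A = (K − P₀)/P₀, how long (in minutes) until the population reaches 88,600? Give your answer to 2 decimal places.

t ≈ 14.89 minutes

A = (116000 − 10400)/10400 = 10.15385
88600 = 116000/(1 + 10.15385·e^(−0.2345t)) → 1 + 10.15385·e^(−0.2345t) = 1.30926
e^(−0.2345t) = 0.030457 → t = ln(32.83324)/0.2345 = 3.49144/0.2345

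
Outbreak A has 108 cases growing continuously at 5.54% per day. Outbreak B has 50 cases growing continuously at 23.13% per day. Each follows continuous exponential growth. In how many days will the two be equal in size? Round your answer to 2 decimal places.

108·e^(0.0554t) = 50·e^(0.2313t)
108/50 = e^((0.2313 − 0.0554)t) → ln(2.16) = 0.1759·t
t = 0.77011 / 0.1759

t ≈ 4.38 days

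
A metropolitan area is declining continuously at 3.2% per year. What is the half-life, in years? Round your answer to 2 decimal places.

half-life ≈ 21.66 years

half-life = ln(2) / |r| = 0.69315 / 0.032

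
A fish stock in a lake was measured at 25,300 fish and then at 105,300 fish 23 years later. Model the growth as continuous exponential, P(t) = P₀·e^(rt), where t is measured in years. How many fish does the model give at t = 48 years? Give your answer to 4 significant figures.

r = ln(105300/25300) / 23 ≈ 0.062 per year
P(48) = 25300 · e^(0.062·48) = 25300 · 19.60959 ≈ 496122.68

≈ 496,100 fish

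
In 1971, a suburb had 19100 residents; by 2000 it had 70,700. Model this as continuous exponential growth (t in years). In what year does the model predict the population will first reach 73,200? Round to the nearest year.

r = ln(70700/19100) / 29 = 1.30876/29 ≈ 0.04513 per year
t = ln(73200/19100) / r = 1.34351/0.04513 ≈ 29.77 years after 1971

year 2001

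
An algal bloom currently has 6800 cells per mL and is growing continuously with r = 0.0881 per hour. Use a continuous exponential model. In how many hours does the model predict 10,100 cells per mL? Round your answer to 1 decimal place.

t ≈ 4.5 hours

10100 = 6800 · e^(0.0881·t)
t = ln(10100/6800) / 0.0881 = ln(1.48529) / 0.0881 = 0.39561 / 0.0881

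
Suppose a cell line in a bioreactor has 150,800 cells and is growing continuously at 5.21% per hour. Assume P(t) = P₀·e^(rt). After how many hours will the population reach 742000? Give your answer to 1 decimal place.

742000 = 150800 · e^(0.0521·t)
t = ln(742000/150800) / 0.0521 = ln(4.92042) / 0.0521 = 1.59339 / 0.0521

t ≈ 30.6 hours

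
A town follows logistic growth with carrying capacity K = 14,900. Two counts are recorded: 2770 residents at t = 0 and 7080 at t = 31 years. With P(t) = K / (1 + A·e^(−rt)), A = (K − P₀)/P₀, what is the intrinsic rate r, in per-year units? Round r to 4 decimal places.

r ≈ 0.0444 per year

A = (14900 − 2770)/2770 = 4.37906
7080 = 14900/(1 + 4.37906·e^(−r·31)) → e^(−31r) = (2.10452 − 1)/4.37906 = 0.252228
r = −ln(0.252228)/31 = 1.37742/31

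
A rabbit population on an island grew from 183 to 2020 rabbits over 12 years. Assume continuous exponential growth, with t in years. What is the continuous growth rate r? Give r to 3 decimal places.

r ≈ 0.200 per year

2020 = 183 · e^(r·12)
e^(12r) = 2020/183 = 11.03825
r = ln(11.03825) / 12 = 2.40137 / 12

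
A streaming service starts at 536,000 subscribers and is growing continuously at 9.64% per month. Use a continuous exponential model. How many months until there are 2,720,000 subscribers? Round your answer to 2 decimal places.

2720000 = 536000 · e^(0.0964·t)
t = ln(2720000/536000) / 0.0964 = ln(5.07463) / 0.0964 = 1.62425 / 0.0964

t ≈ 16.85 months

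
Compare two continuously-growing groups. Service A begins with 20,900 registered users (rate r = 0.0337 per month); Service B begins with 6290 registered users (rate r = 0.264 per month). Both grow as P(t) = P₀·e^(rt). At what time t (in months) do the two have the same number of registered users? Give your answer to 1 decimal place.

t ≈ 5.2 months

20900·e^(0.0337t) = 6290·e^(0.264t)
20900/6290 = e^((0.264 − 0.0337)t) → ln(3.32273) = 0.2303·t
t = 1.20079 / 0.2303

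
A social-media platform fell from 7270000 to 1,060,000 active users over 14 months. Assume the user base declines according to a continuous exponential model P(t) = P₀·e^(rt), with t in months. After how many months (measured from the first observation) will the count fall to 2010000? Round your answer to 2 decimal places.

t ≈ 9.35 months

r = ln(1060000/7270000) / 14 ≈ -0.137535 per month
t = ln(2010000/7270000) / r = -1.28562 / -0.137535 ≈ 9.348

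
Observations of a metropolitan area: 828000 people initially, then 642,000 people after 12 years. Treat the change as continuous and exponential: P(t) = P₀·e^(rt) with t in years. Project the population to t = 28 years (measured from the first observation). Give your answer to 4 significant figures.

r = ln(642000/828000) / 12 ≈ -0.021202 per year
P(28) = 828000 · e^(-0.021202·28) = 828000 · 0.5523 ≈ 457307.11

≈ 457,300 people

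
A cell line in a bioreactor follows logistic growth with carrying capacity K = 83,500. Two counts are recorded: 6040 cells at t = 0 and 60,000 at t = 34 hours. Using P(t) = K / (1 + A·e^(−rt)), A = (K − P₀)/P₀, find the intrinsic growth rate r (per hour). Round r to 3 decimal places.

A = (83500 − 6040)/6040 = 12.8245
60000 = 83500/(1 + 12.8245·e^(−r·34)) → e^(−34r) = (1.39167 − 1)/12.8245 = 0.03054
r = −ln(0.03054)/34 = 3.4887/34

r ≈ 0.103 per hour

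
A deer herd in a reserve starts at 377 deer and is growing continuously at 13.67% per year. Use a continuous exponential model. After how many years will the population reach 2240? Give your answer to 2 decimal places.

2240 = 377 · e^(0.1367·t)
t = ln(2240/377) / 0.1367 = ln(5.94164) / 0.1367 = 1.78199 / 0.1367

t ≈ 13.04 years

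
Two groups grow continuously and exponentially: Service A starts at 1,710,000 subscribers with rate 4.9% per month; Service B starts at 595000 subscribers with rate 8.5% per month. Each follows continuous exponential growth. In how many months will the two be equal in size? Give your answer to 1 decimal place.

1710000·e^(0.049t) = 595000·e^(0.085t)
1710000/595000 = e^((0.085 − 0.049)t) → ln(2.87395) = 0.036·t
t = 1.05569 / 0.036

t ≈ 29.3 months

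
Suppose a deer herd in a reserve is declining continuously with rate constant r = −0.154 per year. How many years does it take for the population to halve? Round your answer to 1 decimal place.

half-life ≈ 4.5 years

half-life = ln(2) / |r| = 0.69315 / 0.154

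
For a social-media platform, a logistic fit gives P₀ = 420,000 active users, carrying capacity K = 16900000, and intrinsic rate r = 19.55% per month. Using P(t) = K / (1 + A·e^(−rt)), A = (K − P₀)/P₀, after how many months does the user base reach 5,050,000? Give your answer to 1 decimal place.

t ≈ 14.4 months

A = (16900000 − 420000)/420000 = 39.2381
5050000 = 16900000/(1 + 39.2381·e^(−0.1955t)) → 1 + 39.2381·e^(−0.1955t) = 3.34653
e^(−0.1955t) = 0.059802 → t = ln(16.72172)/0.1955 = 2.81671/0.1955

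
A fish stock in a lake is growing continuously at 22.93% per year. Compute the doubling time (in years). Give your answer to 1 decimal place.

doubling time = ln(2) / |r| = 0.69315 / 0.2293

doubling time ≈ 3.0 years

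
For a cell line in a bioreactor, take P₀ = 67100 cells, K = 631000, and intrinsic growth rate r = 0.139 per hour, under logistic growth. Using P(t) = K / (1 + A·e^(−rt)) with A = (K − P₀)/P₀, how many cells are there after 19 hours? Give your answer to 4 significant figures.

≈ 394,600 cells

A = (631000 − 67100)/67100 = 8.40387
P(19) = 631000 / (1 + 8.40387·e^(−0.139·19)) = 631000 / (1 + 8.40387·0.07129)
= 631000 / 1.59911 ≈ 394594.06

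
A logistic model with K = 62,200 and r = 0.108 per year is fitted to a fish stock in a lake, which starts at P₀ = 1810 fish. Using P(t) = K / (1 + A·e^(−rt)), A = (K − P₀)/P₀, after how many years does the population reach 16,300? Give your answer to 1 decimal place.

A = (62200 − 1810)/1810 = 33.36464
16300 = 62200/(1 + 33.36464·e^(−0.108t)) → 1 + 33.36464·e^(−0.108t) = 3.81595
e^(−0.108t) = 0.084399 → t = ln(11.84845)/0.108 = 2.4722/0.108

t ≈ 22.9 years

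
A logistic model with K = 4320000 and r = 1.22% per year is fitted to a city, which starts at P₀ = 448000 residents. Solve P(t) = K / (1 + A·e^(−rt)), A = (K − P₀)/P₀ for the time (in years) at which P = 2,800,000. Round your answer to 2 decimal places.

A = (4320000 − 448000)/448000 = 8.64286
2800000 = 4320000/(1 + 8.64286·e^(−0.0122t)) → 1 + 8.64286·e^(−0.0122t) = 1.54286
e^(−0.0122t) = 0.06281 → t = ln(15.92105)/0.0122 = 2.76764/0.0122

t ≈ 226.86 years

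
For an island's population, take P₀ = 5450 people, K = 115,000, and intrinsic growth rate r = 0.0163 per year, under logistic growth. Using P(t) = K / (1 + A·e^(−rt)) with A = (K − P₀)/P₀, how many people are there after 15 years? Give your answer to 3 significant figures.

≈ 6,870 people

A = (115000 − 5450)/5450 = 20.10092
P(15) = 115000 / (1 + 20.10092·e^(−0.0163·15)) = 115000 / (1 + 20.10092·0.783096)
= 115000 / 16.74095 ≈ 6869.38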